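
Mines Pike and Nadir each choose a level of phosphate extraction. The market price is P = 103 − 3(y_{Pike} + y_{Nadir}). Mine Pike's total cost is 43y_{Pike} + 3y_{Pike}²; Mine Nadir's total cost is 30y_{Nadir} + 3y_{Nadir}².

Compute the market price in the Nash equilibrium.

76.4

Mine Pike's profit: π = y_{Pike}(103 − 3(y_{Pike} + y_{Nadir})) − 43y_{Pike} − 3y_{Pike}².
∂π/∂y_{Pike} = 60 − 12y_{Pike} − 3y_{Nadir} = 0, so y_{Pike} = 5 − 0.25y_{Nadir}.
By the same steps for Nadir: y_{Nadir} = 73/12 − 0.25y_{Pike}.
Solving the two reaction functions simultaneously: (1 − (−0.25)(−0.25))y_{Pike} = 5 − 0.25·(73/12), so 0.9375y_{Pike} = 167/48 and y_{Pike} = 167/45.
Then y_{Nadir} = 73/12 − 0.25·(167/45) = 232/45.
Equilibrium price: P = 103 − 3·(133/15) = 76.4.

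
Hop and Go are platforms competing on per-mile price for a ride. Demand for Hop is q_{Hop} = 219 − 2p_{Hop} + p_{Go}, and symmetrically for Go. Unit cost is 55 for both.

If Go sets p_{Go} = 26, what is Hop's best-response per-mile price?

Hop's profit: π = (p_{Hop} − 55)(219 − 2p_{Hop} + p_{Go}).
∂π/∂p_{Hop} = 329 − 4p_{Hop} + p_{Go} = 0 ⇒ p_{Hop} = 82.25 + 0.25p_{Go}.
At p_{Go} = 26: p_{Hop} = 82.25 + 0.25·26 = 88.75.

88.75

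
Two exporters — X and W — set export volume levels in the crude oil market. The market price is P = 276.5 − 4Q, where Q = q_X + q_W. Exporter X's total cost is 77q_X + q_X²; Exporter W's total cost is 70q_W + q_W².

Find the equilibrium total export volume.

29

Exporter X's profit: π = q_X(276.5 − 4(q_X + q_W)) − 77q_X − q_X².
∂π/∂q_X = 199.5 − 10q_X − 4q_W = 0, so q_X = 19.95 − 0.4q_W.
By the same steps for W: q_W = 20.65 − 0.4q_X.
Solving the two reaction functions simultaneously: (1 − (−0.4)(−0.4))q_X = 19.95 − 0.4·20.65, so 0.84q_X = 11.69 and q_X = 167/12.
Then q_W = 20.65 − 0.4·(167/12) = 181/12.
Total export volume: 167/12 + 181/12 = 29.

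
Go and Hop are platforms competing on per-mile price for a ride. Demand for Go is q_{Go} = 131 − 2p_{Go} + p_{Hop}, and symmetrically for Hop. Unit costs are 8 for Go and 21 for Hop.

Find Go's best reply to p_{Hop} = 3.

Go's profit: π = (p_{Go} − 8)(131 − 2p_{Go} + p_{Hop}).
∂π/∂p_{Go} = 147 − 4p_{Go} + p_{Hop} = 0 ⇒ p_{Go} = 36.75 + 0.25p_{Hop}.
At p_{Hop} = 3: p_{Go} = 36.75 + 0.25·3 = 37.5.

37.5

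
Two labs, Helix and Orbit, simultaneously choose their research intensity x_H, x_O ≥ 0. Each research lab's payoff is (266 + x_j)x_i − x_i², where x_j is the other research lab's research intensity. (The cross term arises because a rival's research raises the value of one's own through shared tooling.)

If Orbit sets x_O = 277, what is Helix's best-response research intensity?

Helix's payoff is (266 + x_O)x_H − x_H².
∂π/∂x_H = 266 + x_O − 2x_H = 0, so x_H = 133 + 0.5x_O.
At x_O = 277: x_H = 133 + 0.5·277 = 271.5.

271.5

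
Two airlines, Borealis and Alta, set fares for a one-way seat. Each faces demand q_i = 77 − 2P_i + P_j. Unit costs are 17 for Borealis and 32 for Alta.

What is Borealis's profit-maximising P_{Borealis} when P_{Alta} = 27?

Borealis's profit: π = (P_{Borealis} − 17)(77 − 2P_{Borealis} + P_{Alta}).
∂π/∂P_{Borealis} = 111 − 4P_{Borealis} + P_{Alta} = 0 ⇒ P_{Borealis} = 27.75 + 0.25P_{Alta}.
At P_{Alta} = 27: P_{Borealis} = 27.75 + 0.25·27 = 34.5.

34.5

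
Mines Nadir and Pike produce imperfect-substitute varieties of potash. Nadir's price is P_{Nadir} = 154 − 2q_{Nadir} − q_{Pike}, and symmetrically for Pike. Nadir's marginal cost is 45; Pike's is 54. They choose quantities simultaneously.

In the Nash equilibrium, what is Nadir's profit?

Mine Nadir's profit: π = q_{Nadir}(154 − 2q_{Nadir} − q_{Pike}) − 45q_{Nadir}.
∂π/∂q_{Nadir} = 109 − 4q_{Nadir} − q_{Pike} = 0 ⇒ q_{Nadir} = 27.25 − 0.25q_{Pike}.
Similarly q_{Pike} = 25 − 0.25q_{Nadir}.
Plugging q_{Pike} into Nadir's best response: q_{Nadir} = 27.25 − 0.25(25 − 0.25q_{Nadir}) ⇒ 0.9375q_{Nadir} = 21, so q_{Nadir} = 22.4.
Then q_{Pike} = 25 − 0.25·22.4 = 19.4.
P_{Nadir} = 154 − 2·22.4 − 19.4 = 89.8.
Profit = (89.8 − 45)·22.4 = 1003.52.

1003.52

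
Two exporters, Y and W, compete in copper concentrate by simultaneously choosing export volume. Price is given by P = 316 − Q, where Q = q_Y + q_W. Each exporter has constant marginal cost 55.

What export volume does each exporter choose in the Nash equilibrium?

87

Exporter Y's profit: π = q_Y(316 − (q_Y + q_W)) − 55q_Y.
∂π/∂q_Y = 261 − 2q_Y − q_W = 0, so q_Y = 130.5 − 0.5q_W.
Setting q_Y = q_W in the reaction function: q_Y = 130.5 − 0.5q_Y, so q_Y = 130.5 / 1.5 = 87.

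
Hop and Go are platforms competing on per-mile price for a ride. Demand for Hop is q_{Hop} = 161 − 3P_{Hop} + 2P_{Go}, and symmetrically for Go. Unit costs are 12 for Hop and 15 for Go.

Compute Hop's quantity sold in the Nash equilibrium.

113.4375

Hop's profit: π = (P_{Hop} − 12)(161 − 3P_{Hop} + 2P_{Go}).
∂π/∂P_{Hop} = 197 − 6P_{Hop} + 2P_{Go} = 0 ⇒ P_{Hop} = 197/6 + (1/3)P_{Go}.
Similarly P_{Go} = 103/3 + (1/3)P_{Hop}.
Plugging P_{Go} into Hop's best response: P_{Hop} = 197/6 + (1/3)(103/3 + (1/3)P_{Hop}) ⇒ (8/9)P_{Hop} = 797/18, so P_{Hop} = 49.8125.
Then P_{Go} = 103/3 + (1/3)·49.8125 = 50.9375.
q_{Hop} = 161 − 3·49.8125 + 2·50.9375 = 113.4375.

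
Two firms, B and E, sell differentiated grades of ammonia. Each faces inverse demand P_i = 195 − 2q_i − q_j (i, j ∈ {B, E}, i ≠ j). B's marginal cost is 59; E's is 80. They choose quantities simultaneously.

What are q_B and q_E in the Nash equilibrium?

28.6, 21.6

Firm B's profit: π = q_B(195 − 2q_B − q_E) − 59q_B.
∂π/∂q_B = 136 − 4q_B − q_E = 0 ⇒ q_B = 34 − 0.25q_E.
Similarly q_E = 28.75 − 0.25q_B.
Solving the two reaction functions simultaneously: (1 − (−0.25)(−0.25))q_B = 34 − 0.25·28.75, so 0.9375q_B = 26.8125 and q_B = 28.6.
Then q_E = 28.75 − 0.25·28.6 = 21.6.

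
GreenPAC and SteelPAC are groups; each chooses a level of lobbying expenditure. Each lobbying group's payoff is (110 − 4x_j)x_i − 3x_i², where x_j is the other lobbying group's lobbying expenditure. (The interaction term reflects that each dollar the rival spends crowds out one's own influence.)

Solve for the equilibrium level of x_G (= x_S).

GreenPAC's payoff is (110 − 4x_S)x_G − 3x_G².
∂π/∂x_G = 110 − 4x_S − 6x_G = 0, so x_G = 55/3 − (2/3)x_S.
Setting x_G = x_S in the reaction function: x_G = 55/3 − (2/3)x_G, so x_G = (55/3) / (5/3) = 11.

11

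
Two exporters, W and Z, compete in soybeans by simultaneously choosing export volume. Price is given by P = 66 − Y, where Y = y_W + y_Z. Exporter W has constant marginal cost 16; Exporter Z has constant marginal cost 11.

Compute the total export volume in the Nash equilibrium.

35

Exporter W's profit: π = y_W(66 − (y_W + y_Z)) − 16y_W.
∂π/∂y_W = 50 − 2y_W − y_Z = 0, so y_W = 25 − 0.5y_Z.
By the same steps for Z: y_Z = 27.5 − 0.5y_W.
Solving the two reaction functions simultaneously: (1 − (−0.5)(−0.5))y_W = 25 − 0.5·27.5, so 0.75y_W = 11.25 and y_W = 15.
Then y_Z = 27.5 − 0.5·15 = 20.
Total export volume: 15 + 20 = 35.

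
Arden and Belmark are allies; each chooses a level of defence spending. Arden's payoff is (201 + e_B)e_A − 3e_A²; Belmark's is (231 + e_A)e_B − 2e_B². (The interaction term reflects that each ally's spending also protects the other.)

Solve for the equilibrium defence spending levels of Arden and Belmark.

45, 69

Expanding Arden's payoff: 201e_A + e_Be_A − 3e_A².
∂π/∂e_A = 201 + e_B − 6e_A = 0, so e_A = 33.5 + (1/6)e_B.
Likewise for Belmark: e_B = 57.75 + 0.25e_A.
Plugging e_B into Arden's best response: e_A = 33.5 + (1/6)(57.75 + 0.25e_A) ⇒ (23/24)e_A = 43.125, so e_A = 45.
Then e_B = 57.75 + 0.25·45 = 69.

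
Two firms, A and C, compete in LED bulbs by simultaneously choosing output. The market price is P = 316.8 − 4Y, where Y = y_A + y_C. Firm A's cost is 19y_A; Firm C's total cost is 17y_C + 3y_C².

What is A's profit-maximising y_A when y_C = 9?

32.725

Firm A's profit: π = y_A(316.8 − 4(y_A + y_C)) − 19y_A.
∂π/∂y_A = 297.8 − 8y_A − 4y_C = 0, so y_A = 37.225 − 0.5y_C.
At y_C = 9: y_A = 37.225 − 0.5·9 = 32.725.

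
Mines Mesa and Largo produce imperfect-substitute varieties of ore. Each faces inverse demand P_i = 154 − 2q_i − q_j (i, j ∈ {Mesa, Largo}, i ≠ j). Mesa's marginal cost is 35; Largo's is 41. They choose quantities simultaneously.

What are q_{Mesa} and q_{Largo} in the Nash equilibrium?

24.2, 22.2

Mine Mesa's profit: π = q_{Mesa}(154 − 2q_{Mesa} − q_{Largo}) − 35q_{Mesa}.
∂π/∂q_{Mesa} = 119 − 4q_{Mesa} − q_{Largo} = 0 ⇒ q_{Mesa} = 29.75 − 0.25q_{Largo}.
Similarly q_{Largo} = 28.25 − 0.25q_{Mesa}.
Substituting the second reaction function into the first: q_{Mesa} = 29.75 − 0.25(28.25 − 0.25q_{Mesa}), which gives 0.9375q_{Mesa} = 22.6875 ⇒ q_{Mesa} = 24.2.
Then q_{Largo} = 28.25 − 0.25·24.2 = 22.2.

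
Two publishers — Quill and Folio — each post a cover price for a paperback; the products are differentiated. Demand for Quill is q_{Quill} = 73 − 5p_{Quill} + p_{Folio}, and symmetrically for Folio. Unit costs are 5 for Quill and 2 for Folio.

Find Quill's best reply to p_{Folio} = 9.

10.7

Quill's profit: π = (p_{Quill} − 5)(73 − 5p_{Quill} + p_{Folio}).
∂π/∂p_{Quill} = 98 − 10p_{Quill} + p_{Folio} = 0 ⇒ p_{Quill} = 9.8 + 0.1p_{Folio}.
At p_{Folio} = 9: p_{Quill} = 9.8 + 0.1·9 = 10.7.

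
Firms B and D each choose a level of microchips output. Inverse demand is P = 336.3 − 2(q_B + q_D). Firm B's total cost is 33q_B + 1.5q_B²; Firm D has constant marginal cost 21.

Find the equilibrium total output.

90.9625

Firm B's profit: π = q_B(336.3 − 2(q_B + q_D)) − 33q_B − 1.5q_B².
∂π/∂q_B = 303.3 − 7q_B − 2q_D = 0, so q_B = 3033/70 − (2/7)q_D.
For D: ∂π/∂q_D = 315.3 − 4q_D − 2q_B = 0 ⇒ q_D = 78.825 − 0.5q_B.
Solving the two reaction functions simultaneously: (1 − (−2/7)(−0.5))q_B = 3033/70 − (2/7)·78.825, so (6/7)q_B = 2913/140 and q_B = 24.275.
Then q_D = 78.825 − 0.5·24.275 = 66.6875.
Total output: 24.275 + 66.6875 = 90.9625.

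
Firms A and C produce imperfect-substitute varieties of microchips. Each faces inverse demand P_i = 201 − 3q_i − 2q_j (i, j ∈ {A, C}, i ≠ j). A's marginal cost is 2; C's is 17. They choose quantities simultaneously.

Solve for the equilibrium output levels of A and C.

Firm A's profit: π = q_A(201 − 3q_A − 2q_C) − 2q_A.
∂π/∂q_A = 199 − 6q_A − 2q_C = 0 ⇒ q_A = 199/6 − (1/3)q_C.
Similarly q_C = 92/3 − (1/3)q_A.
Plugging q_C into A's best response: q_A = 199/6 − (1/3)(92/3 − (1/3)q_A) ⇒ (8/9)q_A = 413/18, so q_A = 25.8125.
Then q_C = 92/3 − (1/3)·25.8125 = 22.0625.

25.8125, 22.0625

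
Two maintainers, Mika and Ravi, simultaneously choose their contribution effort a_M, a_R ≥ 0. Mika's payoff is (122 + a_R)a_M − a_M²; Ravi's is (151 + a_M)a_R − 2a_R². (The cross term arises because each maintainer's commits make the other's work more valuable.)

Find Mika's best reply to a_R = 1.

Expanding Mika's payoff: 122a_M + a_Ra_M − a_M².
∂π/∂a_M = 122 + a_R − 2a_M = 0, so a_M = 61 + 0.5a_R.
At a_R = 1: a_M = 61 + 0.5·1 = 61.5.

61.5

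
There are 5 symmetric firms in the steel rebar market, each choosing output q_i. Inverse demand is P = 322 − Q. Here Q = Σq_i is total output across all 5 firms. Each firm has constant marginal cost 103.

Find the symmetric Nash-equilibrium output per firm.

36.5

A representative firm's profit is π_i = q_i(322 − Q) − 103q_i, with Q = q_i + Σ_{j≠i} q_j.
First-order condition: 219 − 2q_i − Σ_{j≠i} q_j = 0.
Imposing symmetry (q_j = q for all j) turns Σ_{j≠i} q_j into 4q, so 219 = 6q and q = 36.5.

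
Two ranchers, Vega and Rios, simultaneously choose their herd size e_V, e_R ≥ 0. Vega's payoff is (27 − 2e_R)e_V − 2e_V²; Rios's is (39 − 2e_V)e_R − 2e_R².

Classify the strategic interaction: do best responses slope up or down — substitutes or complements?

strategic substitutes

Expanding Vega's payoff: 27e_V − 2e_Re_V − 2e_V².
∂π/∂e_V = 27 − 2e_R − 4e_V = 0, so e_V = 6.75 − 0.5e_R.
The best-response slope de_V/de_R = −0.5 < 0: the reaction function is downward-sloping, so the choices are strategic substitutes.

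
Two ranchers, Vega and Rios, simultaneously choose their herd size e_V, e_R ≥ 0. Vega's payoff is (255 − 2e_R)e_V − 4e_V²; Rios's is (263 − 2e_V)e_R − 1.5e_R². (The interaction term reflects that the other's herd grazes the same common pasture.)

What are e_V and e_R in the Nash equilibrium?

11.95, 79.7

Expanding Vega's payoff: 255e_V − 2e_Re_V − 4e_V².
∂π/∂e_V = 255 − 2e_R − 8e_V = 0, so e_V = 31.875 − 0.25e_R.
Likewise for Rios: e_R = 263/3 − (2/3)e_V.
Substituting the second reaction function into the first: e_V = 31.875 − 0.25(263/3 − (2/3)e_V), which gives (5/6)e_V = 239/24 ⇒ e_V = 11.95.
Then e_R = 263/3 − (2/3)·11.95 = 79.7.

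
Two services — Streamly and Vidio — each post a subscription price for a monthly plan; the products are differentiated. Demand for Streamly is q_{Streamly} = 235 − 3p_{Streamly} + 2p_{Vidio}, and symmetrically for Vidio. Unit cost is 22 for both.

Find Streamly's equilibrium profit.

Streamly's profit: π = (p_{Streamly} − 22)(235 − 3p_{Streamly} + 2p_{Vidio}).
∂π/∂p_{Streamly} = 301 − 6p_{Streamly} + 2p_{Vidio} = 0 ⇒ p_{Streamly} = 301/6 + (1/3)p_{Vidio}.
By symmetry p_{Vidio} = p_{Streamly}; substituting into the reaction function, (2/3)p_{Streamly} = 301/6 and p_{Streamly} = 75.25.
q_{Streamly} = 235 − 3·75.25 + 2·75.25 = 159.75.
Profit = (75.25 − 22)·159.75 = 8506.6875.

8506.6875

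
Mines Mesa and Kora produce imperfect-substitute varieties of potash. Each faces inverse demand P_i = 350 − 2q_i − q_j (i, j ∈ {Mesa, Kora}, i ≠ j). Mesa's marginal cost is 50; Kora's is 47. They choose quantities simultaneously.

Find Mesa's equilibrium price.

169.6

Mine Mesa's profit: π = q_{Mesa}(350 − 2q_{Mesa} − q_{Kora}) − 50q_{Mesa}.
∂π/∂q_{Mesa} = 300 − 4q_{Mesa} − q_{Kora} = 0 ⇒ q_{Mesa} = 75 − 0.25q_{Kora}.
Similarly q_{Kora} = 75.75 − 0.25q_{Mesa}.
Solving the two reaction functions simultaneously: (1 − (−0.25)(−0.25))q_{Mesa} = 75 − 0.25·75.75, so 0.9375q_{Mesa} = 56.0625 and q_{Mesa} = 59.8.
Then q_{Kora} = 75.75 − 0.25·59.8 = 60.8.
P_{Mesa} = 350 − 2·59.8 − 60.8 = 169.6.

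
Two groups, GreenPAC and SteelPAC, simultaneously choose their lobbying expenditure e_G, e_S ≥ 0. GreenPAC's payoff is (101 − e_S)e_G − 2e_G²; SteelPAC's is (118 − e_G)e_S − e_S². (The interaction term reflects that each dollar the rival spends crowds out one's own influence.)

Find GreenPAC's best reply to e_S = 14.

Expanding GreenPAC's payoff: 101e_G − e_Se_G − 2e_G².
∂π/∂e_G = 101 − e_S − 4e_G = 0, so e_G = 25.25 − 0.25e_S.
At e_S = 14: e_G = 25.25 − 0.25·14 = 21.75.

21.75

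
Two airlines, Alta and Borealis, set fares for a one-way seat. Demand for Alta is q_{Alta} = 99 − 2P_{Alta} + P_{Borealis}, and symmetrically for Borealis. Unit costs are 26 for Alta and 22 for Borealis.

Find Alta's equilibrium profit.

Alta's profit: π = (P_{Alta} − 26)(99 − 2P_{Alta} + P_{Borealis}).
∂π/∂P_{Alta} = 151 − 4P_{Alta} + P_{Borealis} = 0 ⇒ P_{Alta} = 37.75 + 0.25P_{Borealis}.
Similarly P_{Borealis} = 35.75 + 0.25P_{Alta}.
Plugging P_{Borealis} into Alta's best response: P_{Alta} = 37.75 + 0.25(35.75 + 0.25P_{Alta}) ⇒ 0.9375P_{Alta} = 46.6875, so P_{Alta} = 49.8.
Then P_{Borealis} = 35.75 + 0.25·49.8 = 48.2.
q_{Alta} = 99 − 2·49.8 + 48.2 = 47.6.
Profit = (49.8 − 26)·47.6 = 1132.88.

1132.88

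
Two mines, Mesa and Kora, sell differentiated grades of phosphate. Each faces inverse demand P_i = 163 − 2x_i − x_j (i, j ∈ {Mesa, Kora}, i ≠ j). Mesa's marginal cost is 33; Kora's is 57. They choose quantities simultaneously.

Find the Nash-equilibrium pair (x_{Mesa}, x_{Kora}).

Mine Mesa's profit: π = x_{Mesa}(163 − 2x_{Mesa} − x_{Kora}) − 33x_{Mesa}.
∂π/∂x_{Mesa} = 130 − 4x_{Mesa} − x_{Kora} = 0 ⇒ x_{Mesa} = 32.5 − 0.25x_{Kora}.
Similarly x_{Kora} = 26.5 − 0.25x_{Mesa}.
Solving the two reaction functions simultaneously: (1 − (−0.25)(−0.25))x_{Mesa} = 32.5 − 0.25·26.5, so 0.9375x_{Mesa} = 25.875 and x_{Mesa} = 27.6.
Then x_{Kora} = 26.5 − 0.25·27.6 = 19.6.

27.6, 19.6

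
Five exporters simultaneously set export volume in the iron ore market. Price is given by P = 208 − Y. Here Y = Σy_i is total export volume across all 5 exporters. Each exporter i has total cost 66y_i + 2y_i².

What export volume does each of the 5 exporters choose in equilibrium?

A representative exporter's profit is π_i = y_i(208 − Y) − 66y_i − 2y_i², with Y = y_i + Σ_{j≠i} y_j.
First-order condition: 142 − 6y_i − Σ_{j≠i} y_j = 0.
In a symmetric equilibrium every exporter chooses the same y, so Σ_{j≠i} y_j = 4y. The condition becomes 142 − 10y = 0, giving y = 142/10 = 14.2.

14.2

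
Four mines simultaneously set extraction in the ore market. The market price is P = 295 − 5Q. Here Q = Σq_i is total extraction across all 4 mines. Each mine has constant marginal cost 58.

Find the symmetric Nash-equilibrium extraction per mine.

A representative mine's profit is π_i = q_i(295 − 5Q) − 58q_i, with Q = q_i + Σ_{j≠i} q_j.
First-order condition: 237 − 10q_i − 5Σ_{j≠i} q_j = 0.
In a symmetric equilibrium every mine chooses the same q, so Σ_{j≠i} q_j = 3q. The condition becomes 237 − 25q = 0, giving q = 237/25 = 9.48.

9.48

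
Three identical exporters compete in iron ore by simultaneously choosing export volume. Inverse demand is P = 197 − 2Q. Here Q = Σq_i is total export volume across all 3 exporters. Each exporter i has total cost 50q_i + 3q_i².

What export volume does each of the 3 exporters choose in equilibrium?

A representative exporter's profit is π_i = q_i(197 − 2Q) − 50q_i − 3q_i², with Q = q_i + Σ_{j≠i} q_j.
First-order condition: 147 − 10q_i − 2Σ_{j≠i} q_j = 0.
In a symmetric equilibrium every exporter chooses the same q, so Σ_{j≠i} q_j = 2q. The condition becomes 147 − 14q = 0, giving q = 147/14 = 10.5.

10.5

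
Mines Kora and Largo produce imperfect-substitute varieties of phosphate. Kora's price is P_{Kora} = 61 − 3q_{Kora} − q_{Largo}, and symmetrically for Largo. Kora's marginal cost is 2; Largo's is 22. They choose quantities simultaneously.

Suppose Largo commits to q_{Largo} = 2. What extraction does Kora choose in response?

9.5

Mine Kora's profit: π = q_{Kora}(61 − 3q_{Kora} − q_{Largo}) − 2q_{Kora}.
∂π/∂q_{Kora} = 59 − 6q_{Kora} − q_{Largo} = 0 ⇒ q_{Kora} = 59/6 − (1/6)q_{Largo}.
At q_{Largo} = 2: q_{Kora} = 59/6 − (1/6)·2 = 9.5.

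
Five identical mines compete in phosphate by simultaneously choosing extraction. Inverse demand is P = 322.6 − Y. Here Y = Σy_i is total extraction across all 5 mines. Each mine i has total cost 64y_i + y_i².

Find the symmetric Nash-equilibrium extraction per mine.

32.325

A representative mine's profit is π_i = y_i(322.6 − Y) − 64y_i − y_i², with Y = y_i + Σ_{j≠i} y_j.
First-order condition: 258.6 − 4y_i − Σ_{j≠i} y_j = 0.
Imposing symmetry (y_j = y for all j) turns Σ_{j≠i} y_j into 4y, so 258.6 = 8y and y = 32.325.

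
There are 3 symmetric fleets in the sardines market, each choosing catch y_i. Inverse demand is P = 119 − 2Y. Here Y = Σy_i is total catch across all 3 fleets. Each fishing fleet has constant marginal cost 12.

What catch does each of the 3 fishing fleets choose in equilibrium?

13.375

A representative fishing fleet's profit is π_i = y_i(119 − 2Y) − 12y_i, with Y = y_i + Σ_{j≠i} y_j.
First-order condition: 107 − 4y_i − 2Σ_{j≠i} y_j = 0.
Imposing symmetry (y_j = y for all j) turns Σ_{j≠i} y_j into 2y, so 107 = 8y and y = 13.375.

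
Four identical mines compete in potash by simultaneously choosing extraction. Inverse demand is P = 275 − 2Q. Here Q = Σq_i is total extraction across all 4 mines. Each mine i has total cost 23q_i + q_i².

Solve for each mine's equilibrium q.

21

A representative mine's profit is π_i = q_i(275 − 2Q) − 23q_i − q_i², with Q = q_i + Σ_{j≠i} q_j.
First-order condition: 252 − 6q_i − 2Σ_{j≠i} q_j = 0.
In a symmetric equilibrium every mine chooses the same q, so Σ_{j≠i} q_j = 3q. The condition becomes 252 − 12q = 0, giving q = 252/12 = 21.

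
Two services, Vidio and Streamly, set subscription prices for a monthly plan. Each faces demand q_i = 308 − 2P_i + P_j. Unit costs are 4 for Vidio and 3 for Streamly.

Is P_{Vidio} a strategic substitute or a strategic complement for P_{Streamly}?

strategic complements

Vidio's profit: π = (P_{Vidio} − 4)(308 − 2P_{Vidio} + P_{Streamly}).
∂π/∂P_{Vidio} = 316 − 4P_{Vidio} + P_{Streamly} = 0 ⇒ P_{Vidio} = 79 + 0.25P_{Streamly}.
The best-response slope dP_{Vidio}/dP_{Streamly} = 0.25 > 0: the reaction function is upward-sloping, so the choices are strategic complements.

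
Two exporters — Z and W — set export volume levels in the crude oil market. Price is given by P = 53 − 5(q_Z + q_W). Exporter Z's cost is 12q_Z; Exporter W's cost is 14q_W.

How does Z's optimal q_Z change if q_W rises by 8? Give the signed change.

-4

Exporter Z's profit: π = q_Z(53 − 5(q_Z + q_W)) − 12q_Z.
∂π/∂q_Z = 41 − 10q_Z − 5q_W = 0, so q_Z = 4.1 − 0.5q_W.
The reaction-function slope is −0.5, so an 8-unit rise in q_W moves q_Z by −0.5 × 8 = −4. Z's best response falls — the actions are strategic substitutes.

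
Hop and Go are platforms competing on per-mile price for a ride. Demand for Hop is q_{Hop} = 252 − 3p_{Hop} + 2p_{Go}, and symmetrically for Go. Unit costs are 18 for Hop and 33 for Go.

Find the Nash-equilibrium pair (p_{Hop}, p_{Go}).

79.3125, 84.9375

Hop's profit: π = (p_{Hop} − 18)(252 − 3p_{Hop} + 2p_{Go}).
∂π/∂p_{Hop} = 306 − 6p_{Hop} + 2p_{Go} = 0 ⇒ p_{Hop} = 51 + (1/3)p_{Go}.
Similarly p_{Go} = 58.5 + (1/3)p_{Hop}.
Substituting the second reaction function into the first: p_{Hop} = 51 + (1/3)(58.5 + (1/3)p_{Hop}), which gives (8/9)p_{Hop} = 70.5 ⇒ p_{Hop} = 79.3125.
Then p_{Go} = 58.5 + (1/3)·79.3125 = 84.9375.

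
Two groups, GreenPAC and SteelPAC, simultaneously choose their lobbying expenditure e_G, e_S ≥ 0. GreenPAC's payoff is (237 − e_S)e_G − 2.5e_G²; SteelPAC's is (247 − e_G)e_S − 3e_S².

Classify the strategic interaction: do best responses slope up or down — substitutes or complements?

strategic substitutes

Expanding GreenPAC's payoff: 237e_G − e_Se_G − 2.5e_G².
∂π/∂e_G = 237 − e_S − 5e_G = 0, so e_G = 47.4 − 0.2e_S.
The best-response slope de_G/de_S = −0.2 < 0: the reaction function is downward-sloping, so the choices are strategic substitutes.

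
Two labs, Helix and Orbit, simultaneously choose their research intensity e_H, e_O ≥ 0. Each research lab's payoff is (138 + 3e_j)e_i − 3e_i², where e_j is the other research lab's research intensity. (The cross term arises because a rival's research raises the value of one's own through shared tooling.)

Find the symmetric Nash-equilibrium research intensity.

Helix's payoff is (138 + 3e_O)e_H − 3e_H².
∂π/∂e_H = 138 + 3e_O − 6e_H = 0, so e_H = 23 + 0.5e_O.
The game is symmetric, so in equilibrium e_O = e_H: the reaction function gives 0.5e_H = 23, hence e_H = 46.

46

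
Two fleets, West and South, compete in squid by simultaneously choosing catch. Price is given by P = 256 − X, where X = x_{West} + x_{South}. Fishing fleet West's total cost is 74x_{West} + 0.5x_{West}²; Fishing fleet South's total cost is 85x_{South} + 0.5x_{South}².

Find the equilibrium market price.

Fishing fleet West's profit: π = x_{West}(256 − (x_{West} + x_{South})) − 74x_{West} − 0.5x_{West}².
∂π/∂x_{West} = 182 − 3x_{West} − x_{South} = 0, so x_{West} = 182/3 − (1/3)x_{South}.
By the same steps for South: x_{South} = 57 − (1/3)x_{West}.
Substituting the second reaction function into the first: x_{West} = 182/3 − (1/3)(57 − (1/3)x_{West}), which gives (8/9)x_{West} = 125/3 ⇒ x_{West} = 46.875.
Then x_{South} = 57 − (1/3)·46.875 = 41.375.
Equilibrium price: P = 256 − 88.25 = 167.75.

167.75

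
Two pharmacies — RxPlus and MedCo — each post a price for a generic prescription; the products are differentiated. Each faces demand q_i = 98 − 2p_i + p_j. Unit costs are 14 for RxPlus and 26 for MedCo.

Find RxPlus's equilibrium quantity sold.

59.2

RxPlus's profit: π = (p_{RxPlus} − 14)(98 − 2p_{RxPlus} + p_{MedCo}).
∂π/∂p_{RxPlus} = 126 − 4p_{RxPlus} + p_{MedCo} = 0 ⇒ p_{RxPlus} = 31.5 + 0.25p_{MedCo}.
Similarly p_{MedCo} = 37.5 + 0.25p_{RxPlus}.
Substituting the second reaction function into the first: p_{RxPlus} = 31.5 + 0.25(37.5 + 0.25p_{RxPlus}), which gives 0.9375p_{RxPlus} = 40.875 ⇒ p_{RxPlus} = 43.6.
Then p_{MedCo} = 37.5 + 0.25·43.6 = 48.4.
q_{RxPlus} = 98 − 2·43.6 + 48.4 = 59.2.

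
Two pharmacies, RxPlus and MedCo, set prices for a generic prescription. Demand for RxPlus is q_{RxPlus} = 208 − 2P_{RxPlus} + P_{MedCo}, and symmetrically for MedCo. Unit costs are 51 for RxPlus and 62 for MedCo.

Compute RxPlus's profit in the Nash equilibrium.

5788.88

RxPlus's profit: π = (P_{RxPlus} − 51)(208 − 2P_{RxPlus} + P_{MedCo}).
∂π/∂P_{RxPlus} = 310 − 4P_{RxPlus} + P_{MedCo} = 0 ⇒ P_{RxPlus} = 77.5 + 0.25P_{MedCo}.
Similarly P_{MedCo} = 83 + 0.25P_{RxPlus}.
Plugging P_{MedCo} into RxPlus's best response: P_{RxPlus} = 77.5 + 0.25(83 + 0.25P_{RxPlus}) ⇒ 0.9375P_{RxPlus} = 98.25, so P_{RxPlus} = 104.8.
Then P_{MedCo} = 83 + 0.25·104.8 = 109.2.
q_{RxPlus} = 208 − 2·104.8 + 109.2 = 107.6.
Profit = (104.8 − 51)·107.6 = 5788.88.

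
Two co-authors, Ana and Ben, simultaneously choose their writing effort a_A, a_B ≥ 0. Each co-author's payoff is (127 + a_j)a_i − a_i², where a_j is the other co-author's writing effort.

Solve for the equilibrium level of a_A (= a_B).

127

Ana's payoff is (127 + a_B)a_A − a_A².
∂π/∂a_A = 127 + a_B − 2a_A = 0, so a_A = 63.5 + 0.5a_B.
Setting a_A = a_B in the reaction function: a_A = 63.5 + 0.5a_A, so a_A = 63.5 / 0.5 = 127.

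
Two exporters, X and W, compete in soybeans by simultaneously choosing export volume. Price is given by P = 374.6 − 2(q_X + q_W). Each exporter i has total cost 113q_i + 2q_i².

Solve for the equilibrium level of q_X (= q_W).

26.16

Exporter X's profit: π = q_X(374.6 − 2(q_X + q_W)) − 113q_X − 2q_X².
∂π/∂q_X = 261.6 − 8q_X − 2q_W = 0, so q_X = 32.7 − 0.25q_W.
The game is symmetric, so in equilibrium q_W = q_X: the reaction function gives 1.25q_X = 32.7, hence q_X = 26.16.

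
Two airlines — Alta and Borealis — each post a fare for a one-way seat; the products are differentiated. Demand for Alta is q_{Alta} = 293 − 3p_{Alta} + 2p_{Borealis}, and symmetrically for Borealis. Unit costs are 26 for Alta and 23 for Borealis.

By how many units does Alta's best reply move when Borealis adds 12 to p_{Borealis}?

Alta's profit: π = (p_{Alta} − 26)(293 − 3p_{Alta} + 2p_{Borealis}).
∂π/∂p_{Alta} = 371 − 6p_{Alta} + 2p_{Borealis} = 0 ⇒ p_{Alta} = 371/6 + (1/3)p_{Borealis}.
The reaction-function slope is 1/3, so a 12-unit rise in p_{Borealis} moves p_{Alta} by 1/3 × 12 = 4. Alta's best response rises — the actions are strategic complements.

4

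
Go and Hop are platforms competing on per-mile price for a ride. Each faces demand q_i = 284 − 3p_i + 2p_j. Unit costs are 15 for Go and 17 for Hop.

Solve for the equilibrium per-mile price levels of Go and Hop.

Go's profit: π = (p_{Go} − 15)(284 − 3p_{Go} + 2p_{Hop}).
∂π/∂p_{Go} = 329 − 6p_{Go} + 2p_{Hop} = 0 ⇒ p_{Go} = 329/6 + (1/3)p_{Hop}.
Similarly p_{Hop} = 335/6 + (1/3)p_{Go}.
Plugging p_{Hop} into Go's best response: p_{Go} = 329/6 + (1/3)(335/6 + (1/3)p_{Go}) ⇒ (8/9)p_{Go} = 661/9, so p_{Go} = 82.625.
Then p_{Hop} = 335/6 + (1/3)·82.625 = 83.375.

82.625, 83.375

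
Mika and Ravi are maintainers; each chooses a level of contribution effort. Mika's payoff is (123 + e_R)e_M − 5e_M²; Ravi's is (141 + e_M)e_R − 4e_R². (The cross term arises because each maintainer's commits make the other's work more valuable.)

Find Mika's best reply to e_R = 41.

Expanding Mika's payoff: 123e_M + e_Re_M − 5e_M².
∂π/∂e_M = 123 + e_R − 10e_M = 0, so e_M = 12.3 + 0.1e_R.
At e_R = 41: e_M = 12.3 + 0.1·41 = 16.4.

16.4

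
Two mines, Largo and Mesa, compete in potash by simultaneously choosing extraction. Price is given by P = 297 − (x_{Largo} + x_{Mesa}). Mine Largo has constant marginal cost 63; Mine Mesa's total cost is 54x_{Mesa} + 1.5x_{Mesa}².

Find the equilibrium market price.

Mine Largo's profit: π = x_{Largo}(297 − (x_{Largo} + x_{Mesa})) − 63x_{Largo}.
∂π/∂x_{Largo} = 234 − 2x_{Largo} − x_{Mesa} = 0, so x_{Largo} = 117 − 0.5x_{Mesa}.
For Mesa: ∂π/∂x_{Mesa} = 243 − 5x_{Mesa} − x_{Largo} = 0 ⇒ x_{Mesa} = 48.6 − 0.2x_{Largo}.
Solving the two reaction functions simultaneously: (1 − (−0.5)(−0.2))x_{Largo} = 117 − 0.5·48.6, so 0.9x_{Largo} = 92.7 and x_{Largo} = 103.
Then x_{Mesa} = 48.6 − 0.2·103 = 28.
Equilibrium price: P = 297 − 131 = 166.

166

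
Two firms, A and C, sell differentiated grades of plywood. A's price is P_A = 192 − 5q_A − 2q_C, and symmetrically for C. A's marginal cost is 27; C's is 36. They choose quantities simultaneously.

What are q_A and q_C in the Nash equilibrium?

Firm A's profit: π = q_A(192 − 5q_A − 2q_C) − 27q_A.
∂π/∂q_A = 165 − 10q_A − 2q_C = 0 ⇒ q_A = 16.5 − 0.2q_C.
Similarly q_C = 15.6 − 0.2q_A.
Solving the two reaction functions simultaneously: (1 − (−0.2)(−0.2))q_A = 16.5 − 0.2·15.6, so 0.96q_A = 13.38 and q_A = 13.9375.
Then q_C = 15.6 − 0.2·13.9375 = 12.8125.

13.9375, 12.8125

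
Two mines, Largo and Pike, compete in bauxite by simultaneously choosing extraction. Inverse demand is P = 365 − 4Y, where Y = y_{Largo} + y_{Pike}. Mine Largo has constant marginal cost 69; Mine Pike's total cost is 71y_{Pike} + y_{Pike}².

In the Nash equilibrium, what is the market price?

180.5

Mine Largo's profit: π = y_{Largo}(365 − 4(y_{Largo} + y_{Pike})) − 69y_{Largo}.
∂π/∂y_{Largo} = 296 − 8y_{Largo} − 4y_{Pike} = 0, so y_{Largo} = 37 − 0.5y_{Pike}.
For Pike: ∂π/∂y_{Pike} = 294 − 10y_{Pike} − 4y_{Largo} = 0 ⇒ y_{Pike} = 29.4 − 0.4y_{Largo}.
Plugging y_{Pike} into Largo's best response: y_{Largo} = 37 − 0.5(29.4 − 0.4y_{Largo}) ⇒ 0.8y_{Largo} = 22.3, so y_{Largo} = 27.875.
Then y_{Pike} = 29.4 − 0.4·27.875 = 18.25.
Equilibrium price: P = 365 − 4·46.125 = 180.5.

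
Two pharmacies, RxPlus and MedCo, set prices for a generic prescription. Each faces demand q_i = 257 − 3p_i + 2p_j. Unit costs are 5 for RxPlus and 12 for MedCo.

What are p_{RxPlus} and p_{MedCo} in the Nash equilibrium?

69.3125, 71.9375

RxPlus's profit: π = (p_{RxPlus} − 5)(257 − 3p_{RxPlus} + 2p_{MedCo}).
∂π/∂p_{RxPlus} = 272 − 6p_{RxPlus} + 2p_{MedCo} = 0 ⇒ p_{RxPlus} = 136/3 + (1/3)p_{MedCo}.
Similarly p_{MedCo} = 293/6 + (1/3)p_{RxPlus}.
Substituting the second reaction function into the first: p_{RxPlus} = 136/3 + (1/3)(293/6 + (1/3)p_{RxPlus}), which gives (8/9)p_{RxPlus} = 1109/18 ⇒ p_{RxPlus} = 69.3125.
Then p_{MedCo} = 293/6 + (1/3)·69.3125 = 71.9375.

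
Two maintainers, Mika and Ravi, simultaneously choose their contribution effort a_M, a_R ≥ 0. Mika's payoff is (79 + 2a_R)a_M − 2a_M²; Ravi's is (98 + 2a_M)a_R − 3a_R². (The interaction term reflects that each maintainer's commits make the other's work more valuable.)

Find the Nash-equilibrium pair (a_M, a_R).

33.5, 27.5

Expanding Mika's payoff: 79a_M + 2a_Ra_M − 2a_M².
∂π/∂a_M = 79 + 2a_R − 4a_M = 0, so a_M = 19.75 + 0.5a_R.
Likewise for Ravi: a_R = 49/3 + (1/3)a_M.
Substituting the second reaction function into the first: a_M = 19.75 + 0.5(49/3 + (1/3)a_M), which gives (5/6)a_M = 335/12 ⇒ a_M = 33.5.
Then a_R = 49/3 + (1/3)·33.5 = 27.5.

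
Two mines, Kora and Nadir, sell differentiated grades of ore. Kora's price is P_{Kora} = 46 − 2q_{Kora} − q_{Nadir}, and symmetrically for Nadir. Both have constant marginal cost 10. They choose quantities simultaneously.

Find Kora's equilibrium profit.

103.68

Mine Kora's profit: π = q_{Kora}(46 − 2q_{Kora} − q_{Nadir}) − 10q_{Kora}.
∂π/∂q_{Kora} = 36 − 4q_{Kora} − q_{Nadir} = 0 ⇒ q_{Kora} = 9 − 0.25q_{Nadir}.
By symmetry q_{Nadir} = q_{Kora}; substituting into the reaction function, 1.25q_{Kora} = 9 and q_{Kora} = 7.2.
P_{Kora} = 46 − 2·7.2 − 7.2 = 24.4.
Profit = (24.4 − 10)·7.2 = 103.68.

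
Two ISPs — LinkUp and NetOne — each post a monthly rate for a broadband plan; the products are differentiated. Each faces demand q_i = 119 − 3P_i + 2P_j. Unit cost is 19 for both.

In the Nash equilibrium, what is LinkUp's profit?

1875

LinkUp's profit: π = (P_{LinkUp} − 19)(119 − 3P_{LinkUp} + 2P_{NetOne}).
∂π/∂P_{LinkUp} = 176 − 6P_{LinkUp} + 2P_{NetOne} = 0 ⇒ P_{LinkUp} = 88/3 + (1/3)P_{NetOne}.
The game is symmetric, so in equilibrium P_{NetOne} = P_{LinkUp}: the reaction function gives (2/3)P_{LinkUp} = 88/3, hence P_{LinkUp} = 44.
q_{LinkUp} = 119 − 3·44 + 2·44 = 75.
Profit = (44 − 19)·75 = 1875.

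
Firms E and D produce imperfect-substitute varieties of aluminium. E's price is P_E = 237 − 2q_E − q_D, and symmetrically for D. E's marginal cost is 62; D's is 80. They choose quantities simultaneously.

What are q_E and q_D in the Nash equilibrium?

Firm E's profit: π = q_E(237 − 2q_E − q_D) − 62q_E.
∂π/∂q_E = 175 − 4q_E − q_D = 0 ⇒ q_E = 43.75 − 0.25q_D.
Similarly q_D = 39.25 − 0.25q_E.
Substituting the second reaction function into the first: q_E = 43.75 − 0.25(39.25 − 0.25q_E), which gives 0.9375q_E = 33.9375 ⇒ q_E = 36.2.
Then q_D = 39.25 − 0.25·36.2 = 30.2.

36.2, 30.2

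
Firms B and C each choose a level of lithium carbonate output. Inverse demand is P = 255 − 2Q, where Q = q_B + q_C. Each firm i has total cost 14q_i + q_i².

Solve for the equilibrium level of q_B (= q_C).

30.125

Firm B's profit: π = q_B(255 − 2(q_B + q_C)) − 14q_B − q_B².
∂π/∂q_B = 241 − 6q_B − 2q_C = 0, so q_B = 241/6 − (1/3)q_C.
The game is symmetric, so in equilibrium q_C = q_B: the reaction function gives (4/3)q_B = 241/6, hence q_B = 30.125.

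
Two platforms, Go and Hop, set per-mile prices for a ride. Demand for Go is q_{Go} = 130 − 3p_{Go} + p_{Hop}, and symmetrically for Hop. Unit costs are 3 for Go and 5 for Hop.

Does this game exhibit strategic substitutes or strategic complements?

strategic complements

Go's profit: π = (p_{Go} − 3)(130 − 3p_{Go} + p_{Hop}).
∂π/∂p_{Go} = 139 − 6p_{Go} + p_{Hop} = 0 ⇒ p_{Go} = 139/6 + (1/6)p_{Hop}.
The best-response slope dp_{Go}/dp_{Hop} = 1/6 > 0: the reaction function is upward-sloping, so the choices are strategic complements.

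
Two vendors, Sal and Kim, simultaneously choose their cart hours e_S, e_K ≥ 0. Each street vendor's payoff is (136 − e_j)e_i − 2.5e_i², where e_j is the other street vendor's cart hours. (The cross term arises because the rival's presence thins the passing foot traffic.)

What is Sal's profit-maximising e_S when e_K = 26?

22

Sal's payoff is (136 − e_K)e_S − 2.5e_S².
∂π/∂e_S = 136 − e_K − 5e_S = 0, so e_S = 27.2 − 0.2e_K.
At e_K = 26: e_S = 27.2 − 0.2·26 = 22.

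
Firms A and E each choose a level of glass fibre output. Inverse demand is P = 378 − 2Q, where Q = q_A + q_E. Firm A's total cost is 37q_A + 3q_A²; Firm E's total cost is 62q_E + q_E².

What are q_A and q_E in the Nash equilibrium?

Firm A's profit: π = q_A(378 − 2(q_A + q_E)) − 37q_A − 3q_A².
∂π/∂q_A = 341 − 10q_A − 2q_E = 0, so q_A = 34.1 − 0.2q_E.
For E: ∂π/∂q_E = 316 − 6q_E − 2q_A = 0 ⇒ q_E = 158/3 − (1/3)q_A.
Plugging q_E into A's best response: q_A = 34.1 − 0.2(158/3 − (1/3)q_A) ⇒ (14/15)q_A = 707/30, so q_A = 25.25.
Then q_E = 158/3 − (1/3)·25.25 = 44.25.

25.25, 44.25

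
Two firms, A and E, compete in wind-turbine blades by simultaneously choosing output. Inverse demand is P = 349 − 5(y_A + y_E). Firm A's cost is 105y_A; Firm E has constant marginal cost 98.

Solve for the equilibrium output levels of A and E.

15.8, 17.2

Firm A's profit: π = y_A(349 − 5(y_A + y_E)) − 105y_A.
∂π/∂y_A = 244 − 10y_A − 5y_E = 0, so y_A = 24.4 − 0.5y_E.
By the same steps for E: y_E = 25.1 − 0.5y_A.
Solving the two reaction functions simultaneously: (1 − (−0.5)(−0.5))y_A = 24.4 − 0.5·25.1, so 0.75y_A = 11.85 and y_A = 15.8.
Then y_E = 25.1 − 0.5·15.8 = 17.2.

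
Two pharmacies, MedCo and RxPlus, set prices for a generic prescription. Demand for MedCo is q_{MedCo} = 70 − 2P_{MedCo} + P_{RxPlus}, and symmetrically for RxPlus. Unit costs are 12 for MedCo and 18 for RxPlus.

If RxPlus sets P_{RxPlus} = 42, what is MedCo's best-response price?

34

MedCo's profit: π = (P_{MedCo} − 12)(70 − 2P_{MedCo} + P_{RxPlus}).
∂π/∂P_{MedCo} = 94 − 4P_{MedCo} + P_{RxPlus} = 0 ⇒ P_{MedCo} = 23.5 + 0.25P_{RxPlus}.
At P_{RxPlus} = 42: P_{MedCo} = 23.5 + 0.25·42 = 34.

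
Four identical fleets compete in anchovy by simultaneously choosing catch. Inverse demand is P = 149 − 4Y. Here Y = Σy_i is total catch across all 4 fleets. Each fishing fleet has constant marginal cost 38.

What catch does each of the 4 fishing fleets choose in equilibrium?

5.55

A representative fishing fleet's profit is π_i = y_i(149 − 4Y) − 38y_i, with Y = y_i + Σ_{j≠i} y_j.
First-order condition: 111 − 8y_i − 4Σ_{j≠i} y_j = 0.
With identical fishing fleets, set every y_j = y: then 111 − 8y − 12y = 0, i.e. y = 111/20 = 5.55.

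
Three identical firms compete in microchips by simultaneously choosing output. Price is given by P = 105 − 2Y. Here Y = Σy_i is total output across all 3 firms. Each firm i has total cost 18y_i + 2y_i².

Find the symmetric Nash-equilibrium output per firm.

A representative firm's profit is π_i = y_i(105 − 2Y) − 18y_i − 2y_i², with Y = y_i + Σ_{j≠i} y_j.
First-order condition: 87 − 8y_i − 2Σ_{j≠i} y_j = 0.
Imposing symmetry (y_j = y for all j) turns Σ_{j≠i} y_j into 2y, so 87 = 12y and y = 7.25.

7.25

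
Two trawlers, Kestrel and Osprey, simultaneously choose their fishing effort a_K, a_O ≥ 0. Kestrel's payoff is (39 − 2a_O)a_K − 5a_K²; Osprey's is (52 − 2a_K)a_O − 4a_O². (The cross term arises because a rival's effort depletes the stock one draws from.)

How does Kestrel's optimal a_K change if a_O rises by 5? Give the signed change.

-1

Expanding Kestrel's payoff: 39a_K − 2a_Oa_K − 5a_K².
∂π/∂a_K = 39 − 2a_O − 10a_K = 0, so a_K = 3.9 − 0.2a_O.
The reaction-function slope is −0.2, so a 5-unit rise in a_O moves a_K by −0.2 × 5 = −1. Kestrel's best response falls — the actions are strategic substitutes.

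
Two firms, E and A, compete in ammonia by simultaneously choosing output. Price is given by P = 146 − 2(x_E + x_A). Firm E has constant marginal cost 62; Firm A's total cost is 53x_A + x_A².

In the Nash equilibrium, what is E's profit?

505.62

Firm E's profit: π = x_E(146 − 2(x_E + x_A)) − 62x_E.
∂π/∂x_E = 84 − 4x_E − 2x_A = 0, so x_E = 21 − 0.5x_A.
For A: ∂π/∂x_A = 93 − 6x_A − 2x_E = 0 ⇒ x_A = 15.5 − (1/3)x_E.
Substituting the second reaction function into the first: x_E = 21 − 0.5(15.5 − (1/3)x_E), which gives (5/6)x_E = 13.25 ⇒ x_E = 15.9.
Then x_A = 15.5 − (1/3)·15.9 = 10.2.
Price P = 146 − 2·26.1 = 93.8.
E's profit: (93.8 − 62)·15.9 = 505.62.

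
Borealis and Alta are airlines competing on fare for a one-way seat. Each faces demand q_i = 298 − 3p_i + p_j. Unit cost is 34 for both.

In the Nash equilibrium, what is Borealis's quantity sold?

138

Borealis's profit: π = (p_{Borealis} − 34)(298 − 3p_{Borealis} + p_{Alta}).
∂π/∂p_{Borealis} = 400 − 6p_{Borealis} + p_{Alta} = 0 ⇒ p_{Borealis} = 200/3 + (1/6)p_{Alta}.
Setting p_{Borealis} = p_{Alta} in the reaction function: p_{Borealis} = 200/3 + (1/6)p_{Borealis}, so p_{Borealis} = (200/3) / (5/6) = 80.
q_{Borealis} = 298 − 3·80 + 80 = 138.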